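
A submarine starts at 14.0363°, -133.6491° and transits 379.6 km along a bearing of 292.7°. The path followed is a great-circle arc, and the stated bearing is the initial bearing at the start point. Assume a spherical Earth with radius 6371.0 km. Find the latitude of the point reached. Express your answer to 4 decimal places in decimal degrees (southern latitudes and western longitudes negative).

latitude 15.3313°

The arc subtends δ = 379.6/6371 = 0.059582 rad at the centre.
Start latitude φ₁ = 0.244980 rad; initial bearing θ = 5.108579 rad.
Destination latitude: φ₂ = arcsin( sin φ₁ cos δ + cos φ₁ sin δ cos θ ) = arcsin(0.264400) = 15.3313°.
Then Δλ = atan2(-0.053294, 0.934099) = -0.056993 rad, from sin θ sin δ cos φ₁ over cos δ − sin φ₁ sin φ₂.
λ₂ = λ₁ + Δλ = -136.9145°.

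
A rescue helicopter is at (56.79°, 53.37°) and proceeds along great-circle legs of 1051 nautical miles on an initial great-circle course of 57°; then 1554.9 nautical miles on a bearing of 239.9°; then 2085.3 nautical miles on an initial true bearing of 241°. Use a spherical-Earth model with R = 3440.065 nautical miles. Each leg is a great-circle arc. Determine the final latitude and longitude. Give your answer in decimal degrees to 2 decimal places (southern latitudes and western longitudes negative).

Apply the spherical direct solution leg by leg, carrying full precision between legs.
Leg 1: from (56.79°, 53.37°), δ = 1051/3440.065 = 0.305517 rad, θ = 57° → φ = 62.58°, λ = 86.58°.
Leg 2: from (62.58°, 86.58°), δ = 1554.9/3440.065 = 0.451997 rad, θ = 239.9° → φ = 44.24°, λ = 54.75°.
Leg 3: from (44.24°, 54.75°), δ = 2085.3/3440.065 = 0.606180 rad, θ = 241° → φ = 22.05°, λ = 22.23°.

latitude 22.05°, longitude 22.23°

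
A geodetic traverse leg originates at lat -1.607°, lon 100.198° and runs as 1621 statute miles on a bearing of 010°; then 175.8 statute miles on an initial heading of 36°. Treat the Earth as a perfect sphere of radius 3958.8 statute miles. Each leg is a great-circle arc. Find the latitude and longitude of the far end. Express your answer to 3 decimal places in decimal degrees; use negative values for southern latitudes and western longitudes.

Apply the spherical direct solution leg by leg, carrying full precision between legs.
Leg 1: from (-1.607°, 100.198°), δ = 1621/3958.8 = 0.409468 rad, θ = 10° → φ = 21.481°, λ = 104.459°.
Leg 2: from (21.481°, 104.459°), δ = 175.8/3958.8 = 0.044407 rad, θ = 36° → φ = 23.531°, λ = 106.089°.

latitude 23.531°, longitude 106.089°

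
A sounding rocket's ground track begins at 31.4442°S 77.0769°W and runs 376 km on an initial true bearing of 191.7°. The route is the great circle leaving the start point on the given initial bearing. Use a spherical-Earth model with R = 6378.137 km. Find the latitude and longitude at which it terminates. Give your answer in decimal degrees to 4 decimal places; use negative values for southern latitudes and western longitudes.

latitude -34.7490°, longitude -77.9101°

The arc subtends δ = 376/6378.137 = 0.058951 rad at the centre.
Start latitude φ₁ = -0.548805 rad; initial bearing θ = 3.345796 rad.
sin φ₂ = sin φ₁ cos δ + cos φ₁ sin δ cos θ = (-0.521668)(0.998263) + (0.853149)(0.058917)(-0.979223) = -0.569983
φ₂ = asin(-0.569983) = -0.606485 rad = -34.7490°.
Δλ = atan2( sin θ sin δ cos φ₁ , cos δ − sin φ₁ sin φ₂ ) = atan2(-0.010193, 0.700921) = -0.014541 rad = -0.8332°.
Hence λ₂ = -77.0769° + -0.8332° = -77.9101°.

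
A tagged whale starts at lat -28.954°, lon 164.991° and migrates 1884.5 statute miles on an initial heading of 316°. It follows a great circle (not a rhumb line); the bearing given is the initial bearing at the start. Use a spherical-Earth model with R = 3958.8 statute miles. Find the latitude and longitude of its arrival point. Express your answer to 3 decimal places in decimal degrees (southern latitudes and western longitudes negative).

latitude -8.155°, longitude 146.232°

Angular distance δ = d/R = 1884.5 / 3958.8 = 0.476028 rad.
With φ₁ = -28.954° = -0.505343 rad and θ = 316° = 5.515240 rad:
Destination latitude: φ₂ = arcsin( sin φ₁ cos δ + cos φ₁ sin δ cos θ ) = arcsin(-0.141848) = -8.155°.
For the longitude increment, Δλ = atan2( sin θ sin δ cos φ₁, cos δ − sin φ₁ sin φ₂ ) = atan2(-0.278541, 0.820152) = -18.759°.
λ₂ = λ₁ + Δλ = 146.232°.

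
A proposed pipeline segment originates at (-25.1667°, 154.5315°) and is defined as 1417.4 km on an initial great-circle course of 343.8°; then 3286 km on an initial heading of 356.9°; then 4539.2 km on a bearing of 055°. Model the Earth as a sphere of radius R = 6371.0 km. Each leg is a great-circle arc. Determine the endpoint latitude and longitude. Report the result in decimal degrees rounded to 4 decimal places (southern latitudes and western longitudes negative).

latitude 35.1544°, longitude -169.7683°

Apply the spherical direct solution leg by leg, carrying full precision between legs.
Leg 1: from (-25.1667°, 154.5315°), δ = 1417.4/6371 = 0.222477 rad, θ = 343.8° → φ = -12.8853°, λ = 150.9109°.
Leg 2: from (-12.8853°, 150.9109°), δ = 3286/6371 = 0.515775 rad, θ = 356.9° → φ = 16.6243°, λ = 149.3159°.
Leg 3: from (16.6243°, 149.3159°), δ = 4539.2/6371 = 0.712478 rad, θ = 55° → φ = 35.1544°, λ = -169.7683°.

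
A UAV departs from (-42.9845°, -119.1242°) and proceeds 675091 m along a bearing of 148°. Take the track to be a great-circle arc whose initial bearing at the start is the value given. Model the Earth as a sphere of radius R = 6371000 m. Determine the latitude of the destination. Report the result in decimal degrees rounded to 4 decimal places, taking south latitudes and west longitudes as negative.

latitude -48.0382°

The arc subtends δ = 675091/6371000 = 0.105963 rad at the centre.
With φ₁ = -42.9845° = -0.750221 rad and θ = 148° = 2.583087 rad:
Destination latitude: φ₂ = arcsin( sin φ₁ cos δ + cos φ₁ sin δ cos θ ) = arcsin(-0.743591) = -48.0382°.
Then Δλ = atan2(0.041000, 0.487411) = 0.083921 rad, from sin θ sin δ cos φ₁ over cos δ − sin φ₁ sin φ₂.
λ₂ = -119.1242° + 4.8083° = -114.3159°.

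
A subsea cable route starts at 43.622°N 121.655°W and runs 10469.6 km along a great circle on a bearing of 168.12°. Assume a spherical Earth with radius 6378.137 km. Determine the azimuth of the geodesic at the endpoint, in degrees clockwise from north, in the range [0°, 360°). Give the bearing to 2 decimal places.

final bearing 166.86°

Angular distance δ = d/R = 10469.6 / 6378.137 = 1.641482 rad.
Start latitude φ₁ = 0.761348 rad; initial bearing θ = 2.934248 rad.
sin φ₂ = sin φ₁ cos δ + cos φ₁ sin δ cos θ = (0.689898)(-0.070627) + (0.723907)(0.997503)(-0.978581) = -0.755358
φ₂ = asin(-0.755358) = -0.856200 rad = -49.057°.
Δλ = atan2( sin θ sin δ cos φ₁ , cos δ − sin φ₁ sin φ₂ ) = atan2(0.148653, 0.450492) = 0.318729 rad = 18.262°.
λ₂ = λ₁ + Δλ = -103.393°.
The forward bearing on arrival equals the back-azimuth from the destination plus 180°.
Back-azimuth from P₂ (-49.06°, -103.39°) to P₁ (43.62°, -121.66°), with Δλ' = λ₁ − λ₂ = -18.26°: atan2( sin Δλ' cos φ₁ , cos φ₂ sin φ₁ − sin φ₂ cos φ₁ cos Δλ' ) = 346.86°.
Final bearing = (346.86° + 180°) mod 360° = 166.86°.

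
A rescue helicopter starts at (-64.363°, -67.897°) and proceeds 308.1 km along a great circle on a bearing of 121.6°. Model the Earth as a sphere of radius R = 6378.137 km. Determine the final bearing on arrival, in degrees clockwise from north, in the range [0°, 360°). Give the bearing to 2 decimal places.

δ = 308.1/6378.137 = 0.048306 rad (2.7677°).
With φ₁ = -64.363° = -1.123346 rad and θ = 121.6° = 2.122320 rad:
Applying the spherical law of cosines for sides, sin φ₂ = sin φ₁ cos δ + cos φ₁ sin δ cos θ = -0.911449, so φ₂ = -65.706°.
Δλ = atan2( sin θ sin δ cos φ₁ , cos δ − sin φ₁ sin φ₂ ) = atan2(0.017794, 0.177114) = 0.100133 rad = 5.737°.
λ₂ = -67.897° + 5.737° = -62.160°.
The forward bearing on arrival equals the back-azimuth from the destination plus 180°.
Back-azimuth from P₂ (-65.71°, -62.16°) to P₁ (-64.36°, -67.90°), with Δλ' = λ₁ − λ₂ = -5.74°: atan2( sin Δλ' cos φ₁ , cos φ₂ sin φ₁ − sin φ₂ cos φ₁ cos Δλ' ) = 296.40°.
Final bearing = (296.40° + 180°) mod 360° = 116.40°.

final bearing 116.40°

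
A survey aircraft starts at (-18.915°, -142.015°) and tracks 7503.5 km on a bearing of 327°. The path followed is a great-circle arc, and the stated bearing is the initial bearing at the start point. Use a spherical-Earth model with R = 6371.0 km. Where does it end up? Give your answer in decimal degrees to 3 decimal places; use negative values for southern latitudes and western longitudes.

latitude 37.498°, longitude 178.629°

Central angle δ = d/R = 1.177759 rad.
Converting: φ₁ = -0.330129 rad, θ = 5.707227 rad.
Applying the spherical law of cosines for sides, sin φ₂ = sin φ₁ cos δ + cos φ₁ sin δ cos θ = 0.608733, so φ₂ = 37.498°.
Then Δλ = atan2(-0.475943, 0.580326) = -0.686895 rad, from sin θ sin δ cos φ₁ over cos δ − sin φ₁ sin φ₂.
λ₂ = -142.015° + -39.356° = -181.371°, normalized to (−180°, 180°] → 178.629°.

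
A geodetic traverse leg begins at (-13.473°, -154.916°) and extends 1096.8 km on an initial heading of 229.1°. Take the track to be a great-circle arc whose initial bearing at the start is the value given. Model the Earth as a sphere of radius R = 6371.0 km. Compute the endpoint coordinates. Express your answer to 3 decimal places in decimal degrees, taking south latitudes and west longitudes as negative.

The arc subtends δ = 1096.8/6371 = 0.172155 rad at the centre.
With φ₁ = -13.473° = -0.235148 rad and θ = 229.1° = 3.998549 rad:
sin φ₂ = sin φ₁ cos δ + cos φ₁ sin δ cos θ = (-0.232987)(0.985218) + (0.972480)(0.171306)(-0.654741) = -0.338617
φ₂ = asin(-0.338617) = -0.345447 rad = -19.793°.
Δλ = atan2( sin θ sin δ cos φ₁ , cos δ − sin φ₁ sin φ₂ ) = atan2(-0.125919, 0.906324) = -0.138050 rad = -7.910°.
λ₂ = λ₁ + Δλ = -162.826°.

latitude -19.793°, longitude -162.826°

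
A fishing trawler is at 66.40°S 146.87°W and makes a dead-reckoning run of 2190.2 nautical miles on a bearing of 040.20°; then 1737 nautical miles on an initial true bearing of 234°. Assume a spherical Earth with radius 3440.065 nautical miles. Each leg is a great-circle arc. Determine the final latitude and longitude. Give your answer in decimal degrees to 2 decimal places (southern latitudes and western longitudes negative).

latitude -46.24°, longitude -153.86°

Apply the spherical direct solution leg by leg, carrying full precision between legs.
Leg 1: from (-66.40°, -146.87°), δ = 2190.2/3440.065 = 0.636674 rad, θ = 40.2° → φ = -33.71°, λ = -119.40°.
Leg 2: from (-33.71°, -119.40°), δ = 1737/3440.065 = 0.504932 rad, θ = 234° → φ = -46.24°, λ = -153.86°.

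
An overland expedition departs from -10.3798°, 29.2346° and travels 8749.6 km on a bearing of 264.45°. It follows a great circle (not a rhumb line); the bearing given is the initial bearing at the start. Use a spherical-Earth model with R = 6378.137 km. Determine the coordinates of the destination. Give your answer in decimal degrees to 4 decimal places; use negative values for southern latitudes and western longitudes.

latitude -7.4043°, longitude -50.4626°

The arc subtends δ = 8749.6/6378.137 = 1.371811 rad at the centre.
With φ₁ = -10.3798° = -0.181162 rad and θ = 264.45° = 4.615523 rad:
Applying the spherical law of cosines for sides, sin φ₂ = sin φ₁ cos δ + cos φ₁ sin δ cos θ = -0.128870, so φ₂ = -7.4043°.
For the longitude increment, Δλ = atan2( sin θ sin δ cos φ₁, cos δ − sin φ₁ sin φ₂ ) = atan2(-0.959706, 0.174456) = -79.6972°.
λ₂ = λ₁ + Δλ = -50.4626°.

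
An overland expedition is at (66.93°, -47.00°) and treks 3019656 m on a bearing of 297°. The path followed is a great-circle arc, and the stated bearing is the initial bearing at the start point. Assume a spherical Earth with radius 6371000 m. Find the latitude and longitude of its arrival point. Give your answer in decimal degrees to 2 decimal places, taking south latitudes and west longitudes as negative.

latitude 64.13°, longitude -115.77°

δ = 3019656/6371000 = 0.473969 rad (27.1564°).
Start latitude φ₁ = 1.168149 rad; initial bearing θ = 5.183628 rad.
Destination latitude: φ₂ = arcsin( sin φ₁ cos δ + cos φ₁ sin δ cos θ ) = arcsin(0.899803) = 64.13°.
Then Δλ = atan2(-0.159358, 0.061921) = -1.200187 rad, from sin θ sin δ cos φ₁ over cos δ − sin φ₁ sin φ₂.
Hence λ₂ = -47.00° + -68.77° = -115.77°.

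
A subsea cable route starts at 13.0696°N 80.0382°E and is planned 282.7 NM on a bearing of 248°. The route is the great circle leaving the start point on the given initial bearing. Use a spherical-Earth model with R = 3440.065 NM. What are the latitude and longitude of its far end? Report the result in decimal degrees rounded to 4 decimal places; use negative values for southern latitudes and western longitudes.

The arc subtends δ = 282.7/3440.065 = 0.082179 rad at the centre.
Start latitude φ₁ = 0.228108 rad; initial bearing θ = 4.328417 rad.
Applying the spherical law of cosines for sides, sin φ₂ = sin φ₁ cos δ + cos φ₁ sin δ cos θ = 0.195418, so φ₂ = 11.2691°.
Δλ = atan2( sin θ sin δ cos φ₁ , cos δ − sin φ₁ sin φ₂ ) = atan2(-0.074137, 0.952435) = -0.077683 rad = -4.4509°.
λ₂ = 80.0382° + -4.4509° = 75.5873°.

latitude 11.2691°, longitude 75.5873°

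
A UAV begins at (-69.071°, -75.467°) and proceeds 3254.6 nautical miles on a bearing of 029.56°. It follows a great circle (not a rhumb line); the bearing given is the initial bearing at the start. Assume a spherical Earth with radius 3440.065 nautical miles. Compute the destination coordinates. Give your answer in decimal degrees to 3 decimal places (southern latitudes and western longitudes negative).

δ = 3254.6/3440.065 = 0.946087 rad (54.2068°).
Converting: φ₁ = -1.205516 rad, θ = 0.515919 rad.
Applying the spherical law of cosines for sides, sin φ₂ = sin φ₁ cos δ + cos φ₁ sin δ cos θ = -0.294243, so φ₂ = -17.112°.
Δλ = atan2( sin θ sin δ cos φ₁ , cos δ − sin φ₁ sin φ₂ ) = atan2(0.142942, 0.310032) = 0.432008 rad = 24.752°.
Hence λ₂ = -75.467° + 24.752° = -50.715°.

latitude -17.112°, longitude -50.715°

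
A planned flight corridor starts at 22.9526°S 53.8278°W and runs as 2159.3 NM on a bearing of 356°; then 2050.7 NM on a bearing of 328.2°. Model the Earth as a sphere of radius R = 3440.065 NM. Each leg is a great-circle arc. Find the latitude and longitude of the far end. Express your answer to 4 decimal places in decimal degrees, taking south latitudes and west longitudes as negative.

Apply the spherical direct solution leg by leg, carrying full precision between legs.
Leg 1: from (-22.9526°, -53.8278°), δ = 2159.3/3440.065 = 0.627692 rad, θ = 356° → φ = 12.9340°, λ = -56.2368°.
Leg 2: from (12.9340°, -56.2368°), δ = 2050.7/3440.065 = 0.596122 rad, θ = 328.2° → φ = 40.5626°, λ = -79.1562°.

latitude 40.5626°, longitude -79.1562°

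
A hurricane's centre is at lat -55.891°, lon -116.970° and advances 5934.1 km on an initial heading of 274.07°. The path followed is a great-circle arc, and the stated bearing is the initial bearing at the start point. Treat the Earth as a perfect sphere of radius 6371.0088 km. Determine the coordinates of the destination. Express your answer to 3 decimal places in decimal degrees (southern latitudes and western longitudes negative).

latitude -27.523°, longitude 178.528°

Angular distance δ = d/R = 5934.1 / 6371.0088 = 0.931422 rad.
Start latitude φ₁ = -0.975482 rad; initial bearing θ = 4.783424 rad.
Applying the spherical law of cosines for sides, sin φ₂ = sin φ₁ cos δ + cos φ₁ sin δ cos θ = -0.462107, so φ₂ = -27.523°.
Then Δλ = atan2(-0.448865, 0.214082) = -1.125766 rad, from sin θ sin δ cos φ₁ over cos δ − sin φ₁ sin φ₂.
λ₂ = -116.970° + -64.502° = -181.472°, normalized to (−180°, 180°] → 178.528°.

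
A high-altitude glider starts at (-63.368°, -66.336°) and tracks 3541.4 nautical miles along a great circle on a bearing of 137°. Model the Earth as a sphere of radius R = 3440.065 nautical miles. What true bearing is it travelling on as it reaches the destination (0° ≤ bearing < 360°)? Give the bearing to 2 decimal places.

final bearing 27.11°

Angular distance δ = d/R = 3541.4 / 3440.065 = 1.029457 rad.
Converting: φ₁ = -1.105980 rad, θ = 2.391101 rad.
sin φ₂ = sin φ₁ cos δ + cos φ₁ sin δ cos θ = (-0.893904)(0.515284) + (0.448258)(0.857019)(-0.731354) = -0.741576
φ₂ = asin(-0.741576) = -0.835416 rad = -47.866°.
Δλ = atan2( sin θ sin δ cos φ₁ , cos δ − sin φ₁ sin φ₂ ) = atan2(0.262001, -0.147614) = 2.083876 rad = 119.397°.
λ₂ = -66.336° + 119.397° = 53.061°.
The forward bearing on arrival equals the back-azimuth from the destination plus 180°.
Back-azimuth from P₂ (-47.87°, 53.06°) to P₁ (-63.37°, -66.34°), with Δλ' = λ₁ − λ₂ = -119.40°: atan2( sin Δλ' cos φ₁ , cos φ₂ sin φ₁ − sin φ₂ cos φ₁ cos Δλ' ) = 207.11°.
Final bearing = (207.11° + 180°) mod 360° = 27.11°.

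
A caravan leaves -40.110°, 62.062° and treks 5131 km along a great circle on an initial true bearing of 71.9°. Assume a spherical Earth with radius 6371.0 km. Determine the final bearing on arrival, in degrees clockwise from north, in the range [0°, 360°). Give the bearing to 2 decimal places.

Angular distance δ = d/R = 5131 / 6371 = 0.805368 rad.
Converting: φ₁ = -0.700052 rad, θ = 1.254892 rad.
sin φ₂ = sin φ₁ cos δ + cos φ₁ sin δ cos θ = (-0.644257)(0.692846) + (0.764809)(0.721086)(0.310676) = -0.275035
φ₂ = asin(-0.275035) = -0.278626 rad = -15.964°.
Δλ = atan2( sin θ sin δ cos φ₁ , cos δ − sin φ₁ sin φ₂ ) = atan2(0.524203, 0.515653) = 0.793620 rad = 45.471°.
λ₂ = 62.062° + 45.471° = 107.533°.
The forward bearing on arrival equals the back-azimuth from the destination plus 180°.
Back-azimuth from P₂ (-15.96°, 107.53°) to P₁ (-40.11°, 62.06°), with Δλ' = λ₁ − λ₂ = -45.47°: atan2( sin Δλ' cos φ₁ , cos φ₂ sin φ₁ − sin φ₂ cos φ₁ cos Δλ' ) = 229.12°.
Final bearing = (229.12° + 180°) mod 360° = 49.12°.

final bearing 49.12°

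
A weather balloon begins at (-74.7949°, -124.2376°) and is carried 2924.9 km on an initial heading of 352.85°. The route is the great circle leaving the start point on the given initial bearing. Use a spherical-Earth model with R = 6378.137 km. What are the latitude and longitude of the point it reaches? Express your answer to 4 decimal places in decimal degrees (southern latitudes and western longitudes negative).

Central angle δ = d/R = 0.458582 rad.
Start latitude φ₁ = -1.305417 rad; initial bearing θ = 6.158394 rad.
Destination latitude: φ₂ = arcsin( sin φ₁ cos δ + cos φ₁ sin δ cos θ ) = arcsin(-0.750091) = -48.5982°.
For the longitude increment, Δλ = atan2( sin θ sin δ cos φ₁, cos δ − sin φ₁ sin φ₂ ) = atan2(-0.014451, 0.172849) = -4.7791°.
λ₂ = -124.2376° + -4.7791° = -129.0167°.

latitude -48.5982°, longitude -129.0167°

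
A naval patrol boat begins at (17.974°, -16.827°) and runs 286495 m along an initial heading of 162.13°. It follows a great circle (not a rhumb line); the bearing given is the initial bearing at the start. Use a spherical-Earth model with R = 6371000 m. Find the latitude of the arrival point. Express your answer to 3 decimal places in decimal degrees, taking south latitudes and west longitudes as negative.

latitude 15.520°

δ = 286495/6371000 = 0.044969 rad (2.5765°).
Converting: φ₁ = 0.313705 rad, θ = 2.829702 rad.
Destination latitude: φ₂ = arcsin( sin φ₁ cos δ + cos φ₁ sin δ cos θ ) = arcsin(0.267577) = 15.520°.
Δλ = atan2( sin θ sin δ cos φ₁ , cos δ − sin φ₁ sin φ₂ ) = atan2(0.013121, 0.916419) = 0.014317 rad = 0.820°.
λ₂ = λ₁ + Δλ = -16.007°.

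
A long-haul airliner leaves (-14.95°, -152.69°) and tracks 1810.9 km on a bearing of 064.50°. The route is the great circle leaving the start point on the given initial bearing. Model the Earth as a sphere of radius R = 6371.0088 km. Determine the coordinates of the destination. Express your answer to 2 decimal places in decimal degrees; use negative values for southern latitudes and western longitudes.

latitude -7.53°, longitude -137.90°

Angular distance δ = d/R = 1810.9 / 6371.0088 = 0.284241 rad.
Converting: φ₁ = -0.260927 rad, θ = 1.125737 rad.
Destination latitude: φ₂ = arcsin( sin φ₁ cos δ + cos φ₁ sin δ cos θ ) = arcsin(-0.130983) = -7.53°.
Δλ = atan2( sin θ sin δ cos φ₁ , cos δ − sin φ₁ sin φ₂ ) = atan2(0.244543, 0.926084) = 0.258169 rad = 14.79°.
Hence λ₂ = -152.69° + 14.79° = -137.90°.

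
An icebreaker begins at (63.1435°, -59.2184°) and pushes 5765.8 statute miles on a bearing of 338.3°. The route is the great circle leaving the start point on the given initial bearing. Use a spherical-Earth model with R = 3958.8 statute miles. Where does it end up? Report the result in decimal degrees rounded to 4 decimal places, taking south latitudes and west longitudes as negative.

latitude 31.2512°, longitude 146.2287°

The arc subtends δ = 5765.8/3958.8 = 1.456451 rad at the centre.
Converting: φ₁ = 1.102062 rad, θ = 5.904449 rad.
Destination latitude: φ₂ = arcsin( sin φ₁ cos δ + cos φ₁ sin δ cos θ ) = arcsin(0.518791) = 31.2512°.
For the longitude increment, Δλ = atan2( sin θ sin δ cos φ₁, cos δ − sin φ₁ sin φ₂ ) = atan2(-0.165945, -0.348739) = -154.5529°.
λ₂ = -59.2184° + -154.5529° = -213.7713°, normalized to (−180°, 180°] → 146.2287°.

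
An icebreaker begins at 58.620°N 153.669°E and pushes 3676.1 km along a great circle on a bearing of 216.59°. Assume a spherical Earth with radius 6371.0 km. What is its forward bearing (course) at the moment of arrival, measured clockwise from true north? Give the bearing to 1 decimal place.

final bearing 200.8°

δ = 3676.1/6371 = 0.577005 rad (33.0600°).
Converting: φ₁ = 1.023112 rad, θ = 3.780209 rad.
Destination latitude: φ₂ = arcsin( sin φ₁ cos δ + cos φ₁ sin δ cos θ ) = arcsin(0.487438) = 29.172°.
Then Δλ = atan2(-0.169322, 0.421958) = -0.381606 rad, from sin θ sin δ cos φ₁ over cos δ − sin φ₁ sin φ₂.
λ₂ = λ₁ + Δλ = 131.805°.
The forward bearing on arrival equals the back-azimuth from the destination plus 180°.
Back-azimuth from P₂ (29.2°, 131.8°) to P₁ (58.6°, 153.7°), with Δλ' = λ₁ − λ₂ = 21.9°: atan2( sin Δλ' cos φ₁ , cos φ₂ sin φ₁ − sin φ₂ cos φ₁ cos Δλ' ) = 20.8°.
Final bearing = (20.8° + 180°) mod 360° = 200.8°.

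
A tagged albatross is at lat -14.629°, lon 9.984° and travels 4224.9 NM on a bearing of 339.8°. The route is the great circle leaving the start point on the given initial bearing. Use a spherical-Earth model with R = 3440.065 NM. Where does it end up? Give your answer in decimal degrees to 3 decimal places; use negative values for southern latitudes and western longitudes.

latitude 50.392°, longitude -20.689°

δ = 4224.9/3440.065 = 1.228145 rad (70.3675°).
Start latitude φ₁ = -0.255324 rad; initial bearing θ = 5.930629 rad.
Applying the spherical law of cosines for sides, sin φ₂ = sin φ₁ cos δ + cos φ₁ sin δ cos θ = 0.770424, so φ₂ = 50.392°.
Δλ = atan2( sin θ sin δ cos φ₁ , cos δ − sin φ₁ sin φ₂ ) = atan2(-0.314682, 0.530563) = -0.535338 rad = -30.673°.
Hence λ₂ = 9.984° + -30.673° = -20.689°.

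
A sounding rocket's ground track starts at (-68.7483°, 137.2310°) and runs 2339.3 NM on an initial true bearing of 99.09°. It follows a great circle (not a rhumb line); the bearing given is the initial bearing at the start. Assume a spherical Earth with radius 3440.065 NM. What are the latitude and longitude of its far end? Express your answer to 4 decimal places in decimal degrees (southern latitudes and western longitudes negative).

δ = 2339.3/3440.065 = 0.680016 rad (38.9621°).
Converting: φ₁ = -1.199884 rad, θ = 1.729447 rad.
sin φ₂ = sin φ₁ cos δ + cos φ₁ sin δ cos θ = (-0.931997)(0.777563) + (0.362466)(0.628806)(-0.157986) = -0.760694
φ₂ = asin(-0.760694) = -0.864382 rad = -49.5254°.
For the longitude increment, Δλ = atan2( sin θ sin δ cos φ₁, cos δ − sin φ₁ sin φ₂ ) = atan2(0.225058, 0.068598) = 73.0488°.
λ₂ = 137.2310° + 73.0488° = 210.2798°, normalized to (−180°, 180°] → -149.7202°.

latitude -49.5254°, longitude -149.7202°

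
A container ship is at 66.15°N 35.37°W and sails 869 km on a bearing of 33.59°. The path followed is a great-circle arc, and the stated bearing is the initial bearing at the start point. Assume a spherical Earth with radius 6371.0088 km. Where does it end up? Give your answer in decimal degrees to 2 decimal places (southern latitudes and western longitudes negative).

latitude 72.16°, longitude -21.16°

The arc subtends δ = 869/6371.0088 = 0.136399 rad at the centre.
With φ₁ = 66.15° = 1.154535 rad and θ = 33.59° = 0.586256 rad:
Destination latitude: φ₂ = arcsin( sin φ₁ cos δ + cos φ₁ sin δ cos θ ) = arcsin(0.951913) = 72.16°.
Δλ = atan2( sin θ sin δ cos φ₁ , cos δ − sin φ₁ sin φ₂ ) = atan2(0.030418, 0.120086) = 0.248085 rad = 14.21°.
λ₂ = λ₁ + Δλ = -21.16°.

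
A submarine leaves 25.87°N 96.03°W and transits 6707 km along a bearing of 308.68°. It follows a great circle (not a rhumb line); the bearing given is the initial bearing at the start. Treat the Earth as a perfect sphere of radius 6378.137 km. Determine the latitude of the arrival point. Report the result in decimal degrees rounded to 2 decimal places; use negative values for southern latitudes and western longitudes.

latitude 44.81°

The arc subtends δ = 6707/6378.137 = 1.051561 rad at the centre.
Converting: φ₁ = 0.451517 rad, θ = 5.387482 rad.
sin φ₂ = sin φ₁ cos δ + cos φ₁ sin δ cos θ = (0.436331)(0.496216) + (0.899786)(0.868199)(0.624970) = 0.704737
φ₂ = asin(0.704737) = 0.782053 rad = 44.81°.
Then Δλ = atan2(-0.609838, 0.188718) = -1.270687 rad, from sin θ sin δ cos φ₁ over cos δ − sin φ₁ sin φ₂.
λ₂ = -96.03° + -72.81° = -168.84°.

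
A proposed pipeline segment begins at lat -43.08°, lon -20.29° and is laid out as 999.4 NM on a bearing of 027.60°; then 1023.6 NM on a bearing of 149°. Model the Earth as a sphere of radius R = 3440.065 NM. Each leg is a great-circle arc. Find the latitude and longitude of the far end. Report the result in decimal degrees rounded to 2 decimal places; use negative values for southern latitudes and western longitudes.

latitude -42.09°, longitude 0.09°

Apply the spherical direct solution leg by leg, carrying full precision between legs.
Leg 1: from (-43.08°, -20.29°), δ = 999.4/3440.065 = 0.290518 rad, θ = 27.6° → φ = -27.97°, λ = -11.65°.
Leg 2: from (-27.97°, -11.65°), δ = 1023.6/3440.065 = 0.297553 rad, θ = 149° → φ = -42.09°, λ = 0.09°.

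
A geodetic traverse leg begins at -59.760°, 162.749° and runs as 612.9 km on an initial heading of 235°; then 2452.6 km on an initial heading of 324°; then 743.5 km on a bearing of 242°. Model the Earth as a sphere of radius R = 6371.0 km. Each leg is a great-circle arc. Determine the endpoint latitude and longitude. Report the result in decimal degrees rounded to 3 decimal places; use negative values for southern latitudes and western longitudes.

Apply the spherical direct solution leg by leg, carrying full precision between legs.
Leg 1: from (-59.760°, 162.749°), δ = 612.9/6371 = 0.096202 rad, θ = 235° → φ = -62.583°, λ = 152.910°.
Leg 2: from (-62.583°, 152.910°), δ = 2452.6/6371 = 0.384963 rad, θ = 324° → φ = -43.064°, λ = 135.325°.
Leg 3: from (-43.064°, 135.325°), δ = 743.5/6371 = 0.116701 rad, θ = 242° → φ = -45.898°, λ = 126.830°.

latitude -45.898°, longitude 126.830°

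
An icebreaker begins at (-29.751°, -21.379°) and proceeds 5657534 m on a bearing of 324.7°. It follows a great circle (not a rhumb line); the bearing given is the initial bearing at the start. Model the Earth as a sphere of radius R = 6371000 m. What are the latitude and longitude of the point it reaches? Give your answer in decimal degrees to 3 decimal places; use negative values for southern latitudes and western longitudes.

δ = 5657534/6371000 = 0.888013 rad (50.8794°).
With φ₁ = -29.751° = -0.519253 rad and θ = 324.7° = 5.667084 rad:
sin φ₂ = sin φ₁ cos δ + cos φ₁ sin δ cos θ = (-0.496232)(0.630954) + (0.868190)(0.775820)(0.816138) = 0.236617
φ₂ = asin(0.236617) = 0.238883 rad = 13.687°.
Then Δλ = atan2(-0.389221, 0.748371) = -0.479591 rad, from sin θ sin δ cos φ₁ over cos δ − sin φ₁ sin φ₂.
λ₂ = λ₁ + Δλ = -48.858°.

latitude 13.687°, longitude -48.858°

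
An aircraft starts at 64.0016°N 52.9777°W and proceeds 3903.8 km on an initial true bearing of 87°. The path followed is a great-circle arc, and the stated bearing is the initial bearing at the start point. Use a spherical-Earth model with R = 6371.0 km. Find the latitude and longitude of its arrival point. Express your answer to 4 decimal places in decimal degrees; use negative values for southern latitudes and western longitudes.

The arc subtends δ = 3903.8/6371 = 0.612745 rad at the centre.
Converting: φ₁ = 1.117039 rad, θ = 1.518436 rad.
Applying the spherical law of cosines for sides, sin φ₂ = sin φ₁ cos δ + cos φ₁ sin δ cos θ = 0.748482, so φ₂ = 48.4591°.
Δλ = atan2( sin θ sin δ cos φ₁ , cos δ − sin φ₁ sin φ₂ ) = atan2(0.251754, 0.145332) = 1.047253 rad = 60.0032°.
λ₂ = λ₁ + Δλ = 7.0255°.

latitude 48.4591°, longitude 7.0255°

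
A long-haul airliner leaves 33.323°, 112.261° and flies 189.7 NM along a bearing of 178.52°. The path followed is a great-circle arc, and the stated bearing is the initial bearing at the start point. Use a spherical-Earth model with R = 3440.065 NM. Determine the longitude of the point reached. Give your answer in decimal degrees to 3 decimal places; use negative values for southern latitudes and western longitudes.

δ = 189.7/3440.065 = 0.055144 rad (3.1595°).
Start latitude φ₁ = 0.581596 rad; initial bearing θ = 3.115762 rad.
Applying the spherical law of cosines for sides, sin φ₂ = sin φ₁ cos δ + cos φ₁ sin δ cos θ = 0.502484, so φ₂ = 30.164°.
Then Δλ = atan2(0.001189, 0.722436) = 0.001647 rad, from sin θ sin δ cos φ₁ over cos δ − sin φ₁ sin φ₂.
λ₂ = 112.261° + 0.094° = 112.355°.

longitude 112.355°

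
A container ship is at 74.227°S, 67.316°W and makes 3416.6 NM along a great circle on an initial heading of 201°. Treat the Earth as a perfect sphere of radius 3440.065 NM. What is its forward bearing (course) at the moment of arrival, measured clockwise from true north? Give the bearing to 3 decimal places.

δ = 3416.6/3440.065 = 0.993179 rad (56.9050°).
Converting: φ₁ = -1.295506 rad, θ = 3.508112 rad.
sin φ₂ = sin φ₁ cos δ + cos φ₁ sin δ cos θ = (-0.962346)(0.546029) + (0.271827)(0.837766)(-0.933580) = -0.738071
φ₂ = asin(-0.738071) = -0.830207 rad = -47.567°.
For the longitude increment, Δλ = atan2( sin θ sin δ cos φ₁, cos δ − sin φ₁ sin φ₂ ) = atan2(-0.081610, -0.164250) = -153.579°.
λ₂ = -67.316° + -153.579° = -220.895°, normalized to (−180°, 180°] → 139.105°.
The forward bearing on arrival equals the back-azimuth from the destination plus 180°.
Back-azimuth from P₂ (-47.567°, 139.105°) to P₁ (-74.227°, -67.316°), with Δλ' = λ₁ − λ₂ = -206.421°: atan2( sin Δλ' cos φ₁ , cos φ₂ sin φ₁ − sin φ₂ cos φ₁ cos Δλ' ) = 171.699°.
Final bearing = (171.699° + 180°) mod 360° = 351.699°.

final bearing 351.699°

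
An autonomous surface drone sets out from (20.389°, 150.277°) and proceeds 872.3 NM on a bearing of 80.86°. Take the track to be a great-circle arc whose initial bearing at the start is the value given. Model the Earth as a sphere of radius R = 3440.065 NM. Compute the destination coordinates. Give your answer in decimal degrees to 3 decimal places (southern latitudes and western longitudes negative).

latitude 22.000°, longitude 165.770°

Central angle δ = d/R = 0.253571 rad.
Converting: φ₁ = 0.355855 rad, θ = 1.411273 rad.
sin φ₂ = sin φ₁ cos δ + cos φ₁ sin δ cos θ = (0.348392)(0.968023) + (0.937349)(0.250862)(0.158847) = 0.374604
φ₂ = asin(0.374604) = 0.383969 rad = 22.000°.
Then Δλ = atan2(0.232160, 0.837514) = 0.270411 rad, from sin θ sin δ cos φ₁ over cos δ − sin φ₁ sin φ₂.
λ₂ = 150.277° + 15.493° = 165.770°.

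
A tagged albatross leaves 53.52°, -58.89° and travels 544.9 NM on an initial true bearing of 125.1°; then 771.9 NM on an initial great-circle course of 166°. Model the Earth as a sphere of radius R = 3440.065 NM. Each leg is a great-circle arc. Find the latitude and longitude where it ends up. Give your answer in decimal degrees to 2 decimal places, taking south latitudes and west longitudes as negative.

latitude 35.19°, longitude -44.05°

Apply the spherical direct solution leg by leg, carrying full precision between legs.
Leg 1: from (53.52°, -58.89°), δ = 544.9/3440.065 = 0.158398 rad, θ = 125.1° → φ = 47.74°, λ = -47.83°.
Leg 2: from (47.74°, -47.83°), δ = 771.9/3440.065 = 0.224385 rad, θ = 166° → φ = 35.19°, λ = -44.05°.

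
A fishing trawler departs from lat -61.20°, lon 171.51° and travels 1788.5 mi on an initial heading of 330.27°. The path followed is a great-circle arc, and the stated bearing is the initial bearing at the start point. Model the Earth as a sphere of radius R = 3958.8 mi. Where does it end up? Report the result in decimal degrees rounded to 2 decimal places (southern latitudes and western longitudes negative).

Angular distance δ = d/R = 1788.5 / 3958.8 = 0.451778 rad.
Start latitude φ₁ = -1.068142 rad; initial bearing θ = 5.764299 rad.
Applying the spherical law of cosines for sides, sin φ₂ = sin φ₁ cos δ + cos φ₁ sin δ cos θ = -0.605755, so φ₂ = -37.28°.
For the longitude increment, Δλ = atan2( sin θ sin δ cos φ₁, cos δ − sin φ₁ sin φ₂ ) = atan2(-0.104299, 0.368845) = -15.79°.
λ₂ = λ₁ + Δλ = 155.72°.

latitude -37.28°, longitude 155.72°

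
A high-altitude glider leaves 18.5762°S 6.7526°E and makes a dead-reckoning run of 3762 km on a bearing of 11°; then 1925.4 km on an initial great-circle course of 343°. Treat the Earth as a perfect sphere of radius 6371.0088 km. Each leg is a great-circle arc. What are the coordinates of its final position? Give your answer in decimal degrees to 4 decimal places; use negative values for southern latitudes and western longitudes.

Apply the spherical direct solution leg by leg, carrying full precision between legs.
Leg 1: from (-18.5762°, 6.7526°), δ = 3762/6371.0088 = 0.590487 rad, θ = 11° → φ = 14.6812°, λ = 13.0576°.
Leg 2: from (14.6812°, 13.0576°), δ = 1925.4/6371.0088 = 0.302213 rad, θ = 343° → φ = 31.1506°, λ = 7.2217°.

latitude 31.1506°, longitude 7.2217°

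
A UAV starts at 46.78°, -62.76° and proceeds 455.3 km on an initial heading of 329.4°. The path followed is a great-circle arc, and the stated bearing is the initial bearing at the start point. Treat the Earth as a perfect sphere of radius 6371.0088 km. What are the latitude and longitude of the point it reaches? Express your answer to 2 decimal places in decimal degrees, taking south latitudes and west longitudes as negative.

The arc subtends δ = 455.3/6371.0088 = 0.071464 rad at the centre.
With φ₁ = 46.78° = 0.816465 rad and θ = 329.4° = 5.749115 rad:
sin φ₂ = sin φ₁ cos δ + cos φ₁ sin δ cos θ = (0.728730)(0.997448) + (0.684802)(0.071404)(0.860742) = 0.768957
φ₂ = asin(0.768957) = 0.877209 rad = 50.26°.
For the longitude increment, Δλ = atan2( sin θ sin δ cos φ₁, cos δ − sin φ₁ sin φ₂ ) = atan2(-0.024891, 0.437085) = -3.26°.
λ₂ = -62.76° + -3.26° = -66.02°.

latitude 50.26°, longitude -66.02°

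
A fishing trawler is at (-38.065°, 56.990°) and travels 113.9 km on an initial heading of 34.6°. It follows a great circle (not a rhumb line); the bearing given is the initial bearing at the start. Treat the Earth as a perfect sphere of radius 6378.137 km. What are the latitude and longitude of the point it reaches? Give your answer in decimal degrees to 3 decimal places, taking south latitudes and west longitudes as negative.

δ = 113.9/6378.137 = 0.017858 rad (1.0232°).
Converting: φ₁ = -0.664360 rad, θ = 0.603884 rad.
Applying the spherical law of cosines for sides, sin φ₂ = sin φ₁ cos δ + cos φ₁ sin δ cos θ = -0.604884, so φ₂ = -37.221°.
Δλ = atan2( sin θ sin δ cos φ₁ , cos δ − sin φ₁ sin φ₂ ) = atan2(0.007983, 0.626896) = 0.012734 rad = 0.730°.
λ₂ = 56.990° + 0.730° = 57.720°.

latitude -37.221°, longitude 57.720°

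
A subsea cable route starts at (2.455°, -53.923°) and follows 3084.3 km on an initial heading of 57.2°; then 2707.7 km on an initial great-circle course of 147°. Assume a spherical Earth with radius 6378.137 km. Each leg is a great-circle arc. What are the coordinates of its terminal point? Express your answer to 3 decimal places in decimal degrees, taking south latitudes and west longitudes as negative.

Apply the spherical direct solution leg by leg, carrying full precision between legs.
Leg 1: from (2.455°, -53.923°), δ = 3084.3/6378.137 = 0.483574 rad, θ = 57.2° → φ = 16.831°, λ = -29.824°.
Leg 2: from (16.831°, -29.824°), δ = 2707.7/6378.137 = 0.424528 rad, θ = 147° → φ = -3.830°, λ = -16.831°.

latitude -3.830°, longitude -16.831°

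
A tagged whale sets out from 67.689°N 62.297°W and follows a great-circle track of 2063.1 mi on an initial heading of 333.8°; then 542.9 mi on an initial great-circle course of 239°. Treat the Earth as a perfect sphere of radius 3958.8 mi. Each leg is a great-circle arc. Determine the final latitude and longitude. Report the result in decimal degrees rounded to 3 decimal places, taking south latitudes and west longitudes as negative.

latitude 71.124°, longitude 165.544°

Apply the spherical direct solution leg by leg, carrying full precision between legs.
Leg 1: from (67.689°, -62.297°), δ = 2063.1/3958.8 = 0.521143 rad, θ = 333.8° → φ = 76.389°, λ = -173.220°.
Leg 2: from (76.389°, -173.220°), δ = 542.9/3958.8 = 0.137138 rad, θ = 239° → φ = 71.124°, λ = 165.544°.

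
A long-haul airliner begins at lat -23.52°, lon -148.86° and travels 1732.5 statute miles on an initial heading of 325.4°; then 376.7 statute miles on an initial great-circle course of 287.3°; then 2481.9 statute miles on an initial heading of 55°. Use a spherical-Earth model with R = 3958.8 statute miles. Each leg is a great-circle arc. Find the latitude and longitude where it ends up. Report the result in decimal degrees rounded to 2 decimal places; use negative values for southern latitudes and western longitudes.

latitude 19.01°, longitude -137.45°

Apply the spherical direct solution leg by leg, carrying full precision between legs.
Leg 1: from (-23.52°, -148.86°), δ = 1732.5/3958.8 = 0.437633 rad, θ = 325.4° → φ = -2.38°, λ = -162.80°.
Leg 2: from (-2.38°, -162.80°), δ = 376.7/3958.8 = 0.095155 rad, θ = 287.3° → φ = -0.76°, λ = -168.00°.
Leg 3: from (-0.76°, -168.00°), δ = 2481.9/3958.8 = 0.626932 rad, θ = 55° → φ = 19.01°, λ = -137.45°.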